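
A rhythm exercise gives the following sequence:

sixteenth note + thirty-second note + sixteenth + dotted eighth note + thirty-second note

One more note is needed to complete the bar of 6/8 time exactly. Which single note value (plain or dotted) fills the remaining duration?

dotted quarter note

The bar of 6/8 = 24 thirty-second notes.
Convert each value to thirty-second notes: sixteenth note = 2; thirty-second note = 1; sixteenth = 2; dotted eighth note = 6; thirty-second note = 1.
Altogether 2 + 1 + 2 + 6 + 1 = 12.
Remaining: 24 − 12 = 12 thirty-second notes, which is a dotted quarter note.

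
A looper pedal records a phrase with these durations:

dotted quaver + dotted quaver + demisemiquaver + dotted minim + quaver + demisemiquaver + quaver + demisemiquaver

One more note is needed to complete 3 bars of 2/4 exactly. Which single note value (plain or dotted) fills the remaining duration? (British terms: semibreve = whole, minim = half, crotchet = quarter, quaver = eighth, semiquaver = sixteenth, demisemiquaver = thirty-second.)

thirty-second note

3 bars of 2/4 = 48 thirty-second notes.
Convert each value to thirty-second notes: dotted quaver = 6; dotted quaver = 6; demisemiquaver = 1; dotted minim = 24; quaver = 4; demisemiquaver = 1; quaver = 4; demisemiquaver = 1.
Altogether 6 + 6 + 1 + 24 + 4 + 1 + 4 + 1 = 47.
Remaining: 48 − 47 = 1 thirty-second note, which is a thirty-second note.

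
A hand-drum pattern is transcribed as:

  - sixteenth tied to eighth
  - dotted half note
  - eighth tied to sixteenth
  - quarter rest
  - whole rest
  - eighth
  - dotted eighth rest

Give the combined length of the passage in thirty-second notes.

86

Convert each value to thirty-second notes: sixteenth tied to eighth (sixteenth + eighth) = 6; dotted half note = 24; eighth tied to sixteenth (eighth + sixteenth) = 6; quarter rest = 8; whole rest = 32; eighth = 4; dotted eighth rest = 6.
Sum: 6 + 24 + 6 + 8 + 32 + 4 + 6 = 86 thirty-second notes.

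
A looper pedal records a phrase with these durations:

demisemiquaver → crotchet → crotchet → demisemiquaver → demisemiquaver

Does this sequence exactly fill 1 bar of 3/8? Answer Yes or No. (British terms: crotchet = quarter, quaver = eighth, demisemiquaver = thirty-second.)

No

One bar of 3/8 = 12 thirty-second notes.
Express everything in thirty-second notes: demisemiquaver = 1; crotchet = 8; crotchet = 8; demisemiquaver = 1; demisemiquaver = 1.
Altogether 1 + 8 + 8 + 1 + 1 = 19.
19 exceeds 12, so the answer is No.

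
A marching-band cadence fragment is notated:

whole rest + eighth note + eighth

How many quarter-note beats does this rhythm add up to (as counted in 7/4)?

One quarter-note beat = 2 eighth notes.
Working in eighth notes: whole rest = 8; eighth note = 1; eighth = 1.
Altogether 8 + 1 + 1 = 10.
10 ÷ 2 = 5 beats.

5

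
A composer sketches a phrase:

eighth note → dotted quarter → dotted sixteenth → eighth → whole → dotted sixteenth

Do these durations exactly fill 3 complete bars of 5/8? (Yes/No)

One bar of 5/8 = 20 thirty-second notes, so 3 bars = 60.
Each duration in thirty-second notes: eighth note = 4; dotted quarter = 12; dotted sixteenth = 3; eighth = 4; whole = 32; dotted sixteenth = 3.
Sum: 4 + 12 + 3 + 4 + 32 + 3 = 58.
58 falls short of 60, so the answer is No.

No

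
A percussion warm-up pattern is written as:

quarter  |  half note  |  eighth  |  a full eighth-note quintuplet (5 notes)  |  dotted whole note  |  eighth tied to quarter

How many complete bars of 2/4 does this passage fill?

One bar of 2/4 = 4 eighth notes.
Express everything in eighth notes: quarter = 2; half note = 4; eighth = 1; a full eighth-note quintuplet (5 notes) (five quintuplet eighths span one half) = 4; dotted whole note = 12; eighth tied to quarter (eighth + quarter) = 3.
Adding: 2 + 4 + 1 + 4 + 12 + 3 = 26.
26 ÷ 4 = 6 complete bars with 2 left over.

6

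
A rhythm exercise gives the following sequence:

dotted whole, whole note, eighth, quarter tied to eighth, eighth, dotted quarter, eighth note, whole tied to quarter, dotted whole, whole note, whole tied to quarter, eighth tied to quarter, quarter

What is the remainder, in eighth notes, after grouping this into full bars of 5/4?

4

One bar of 5/4 = 10 eighth notes.
Convert each value to eighth notes: dotted whole = 12; whole note = 8; eighth = 1; quarter tied to eighth (quarter + eighth) = 3; eighth = 1; dotted quarter = 3; eighth note = 1; whole tied to quarter (whole + quarter) = 10; dotted whole = 12; whole note = 8; whole tied to quarter (whole + quarter) = 10; eighth tied to quarter (eighth + quarter) = 3; quarter = 2.
Adding: 12 + 8 + 1 + 3 + 1 + 3 + 1 + 10 + 12 + 8 + 10 + 3 + 2 = 74.
74 ÷ 10 = 7 complete bars with 4 eighth notes remaining.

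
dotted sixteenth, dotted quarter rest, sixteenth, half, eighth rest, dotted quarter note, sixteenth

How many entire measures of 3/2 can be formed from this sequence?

One bar of 3/2 = 48 thirty-second notes.
Convert each value to thirty-second notes: dotted sixteenth = 3; dotted quarter rest = 12; sixteenth = 2; half = 16; eighth rest = 4; dotted quarter note = 12; sixteenth = 2.
Sum: 3 + 12 + 2 + 16 + 4 + 12 + 2 = 51.
51 ÷ 48 = 1 complete bar with 3 left over.

1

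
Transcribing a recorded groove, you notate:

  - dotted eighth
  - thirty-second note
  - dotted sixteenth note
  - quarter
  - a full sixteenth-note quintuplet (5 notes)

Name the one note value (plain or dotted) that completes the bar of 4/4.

dotted eighth note

The bar of 4/4 = 32 thirty-second notes.
In thirty-second notes: dotted eighth = 6; thirty-second note = 1; dotted sixteenth note = 3; quarter = 8; a full sixteenth-note quintuplet (5 notes) (five quintuplet sixteenths span one quarter) = 8.
Total: 6 + 1 + 3 + 8 + 8 = 26.
Remaining: 32 − 26 = 6 thirty-second notes, which is a dotted eighth note.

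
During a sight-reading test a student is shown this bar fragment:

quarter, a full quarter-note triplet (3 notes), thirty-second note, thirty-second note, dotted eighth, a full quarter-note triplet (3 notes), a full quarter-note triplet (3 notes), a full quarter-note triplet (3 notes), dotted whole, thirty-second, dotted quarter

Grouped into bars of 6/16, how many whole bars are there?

One bar of 6/16 = 12 thirty-second notes.
Working in thirty-second notes: quarter = 8; a full quarter-note triplet (3 notes) (three triplet quarters span one half) = 16; thirty-second note = 1; thirty-second note = 1; dotted eighth = 6; a full quarter-note triplet (3 notes) (three triplet quarters span one half) = 16; a full quarter-note triplet (3 notes) (three triplet quarters span one half) = 16; a full quarter-note triplet (3 notes) (three triplet quarters span one half) = 16; dotted whole = 48; thirty-second = 1; dotted quarter = 12.
Total: 8 + 16 + 1 + 1 + 6 + 16 + 16 + 16 + 48 + 1 + 12 = 141.
141 ÷ 12 = 11 complete bars with 9 left over.

11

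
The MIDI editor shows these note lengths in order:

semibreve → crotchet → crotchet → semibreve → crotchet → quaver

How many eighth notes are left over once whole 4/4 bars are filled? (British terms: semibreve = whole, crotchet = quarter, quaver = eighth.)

One bar of 4/4 = 8 eighth notes.
Each duration in eighth notes: semibreve = 8; crotchet = 2; crotchet = 2; semibreve = 8; crotchet = 2; quaver = 1.
Altogether 8 + 2 + 2 + 8 + 2 + 1 = 23.
23 ÷ 8 = 2 complete bars with 7 eighth notes remaining.

7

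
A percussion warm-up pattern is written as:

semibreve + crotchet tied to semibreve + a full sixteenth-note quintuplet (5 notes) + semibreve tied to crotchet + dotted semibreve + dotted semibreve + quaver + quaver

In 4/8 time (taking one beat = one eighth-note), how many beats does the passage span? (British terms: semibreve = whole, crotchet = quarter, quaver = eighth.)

56

One eighth-note beat = 2 sixteenth notes.
Working in sixteenth notes: semibreve = 16; crotchet tied to semibreve (crotchet + semibreve) = 20; a full sixteenth-note quintuplet (5 notes) (five quintuplet sixteenths span one quarter) = 4; semibreve tied to crotchet (semibreve + crotchet) = 20; dotted semibreve = 24; dotted semibreve = 24; quaver = 2; quaver = 2.
Sum: 16 + 20 + 4 + 20 + 24 + 24 + 2 + 2 = 112.
112 ÷ 2 = 56 beats.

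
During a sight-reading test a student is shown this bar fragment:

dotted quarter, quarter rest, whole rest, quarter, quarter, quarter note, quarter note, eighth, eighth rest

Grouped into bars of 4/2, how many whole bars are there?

1

One bar of 4/2 = 16 eighth notes.
In eighth notes: dotted quarter = 3; quarter rest = 2; whole rest = 8; quarter = 2; quarter = 2; quarter note = 2; quarter note = 2; eighth = 1; eighth rest = 1.
Sum: 3 + 2 + 8 + 2 + 2 + 2 + 2 + 1 + 1 = 23.
23 ÷ 16 = 1 complete bar with 7 left over.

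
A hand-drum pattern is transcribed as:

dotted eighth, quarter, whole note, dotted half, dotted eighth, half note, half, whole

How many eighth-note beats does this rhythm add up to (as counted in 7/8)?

One eighth-note beat = 2 sixteenth notes.
Express everything in sixteenth notes: dotted eighth = 3; quarter = 4; whole note = 16; dotted half = 12; dotted eighth = 3; half note = 8; half = 8; whole = 16.
Adding: 3 + 4 + 16 + 12 + 3 + 8 + 8 + 16 = 70.
70 ÷ 2 = 35 beats.

35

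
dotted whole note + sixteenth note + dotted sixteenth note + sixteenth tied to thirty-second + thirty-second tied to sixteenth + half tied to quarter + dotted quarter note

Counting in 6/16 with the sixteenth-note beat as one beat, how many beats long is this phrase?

One sixteenth-note beat = 2 thirty-second notes.
Working in thirty-second notes: dotted whole note = 48; sixteenth note = 2; dotted sixteenth note = 3; sixteenth tied to thirty-second (sixteenth + thirty-second) = 3; thirty-second tied to sixteenth (thirty-second + sixteenth) = 3; half tied to quarter (half + quarter) = 24; dotted quarter note = 12.
Total: 48 + 2 + 3 + 3 + 3 + 24 + 12 = 95.
95 ÷ 2 = 47.5 beats.

47.5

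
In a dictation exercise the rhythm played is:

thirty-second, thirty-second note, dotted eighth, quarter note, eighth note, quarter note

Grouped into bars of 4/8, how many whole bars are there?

One bar of 4/8 = 16 thirty-second notes.
Working in thirty-second notes: thirty-second = 1; thirty-second note = 1; dotted eighth = 6; quarter note = 8; eighth note = 4; quarter note = 8.
Sum: 1 + 1 + 6 + 8 + 4 + 8 = 28.
28 ÷ 16 = 1 complete bar with 12 left over.

1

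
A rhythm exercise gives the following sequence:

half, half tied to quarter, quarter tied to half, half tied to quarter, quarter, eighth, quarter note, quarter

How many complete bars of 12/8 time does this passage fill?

2

One bar of 12/8 = 12 eighth notes.
In eighth notes: half = 4; half tied to quarter (half + quarter) = 6; quarter tied to half (quarter + half) = 6; half tied to quarter (half + quarter) = 6; quarter = 2; eighth = 1; quarter note = 2; quarter = 2.
Altogether 4 + 6 + 6 + 6 + 2 + 1 + 2 + 2 = 29.
29 ÷ 12 = 2 complete bars with 5 left over.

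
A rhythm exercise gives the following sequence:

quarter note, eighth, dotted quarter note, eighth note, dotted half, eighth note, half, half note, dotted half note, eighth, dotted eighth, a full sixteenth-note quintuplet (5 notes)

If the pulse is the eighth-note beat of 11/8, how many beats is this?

32.5

One eighth-note beat = 2 sixteenth notes.
Convert each value to sixteenth notes: quarter note = 4; eighth = 2; dotted quarter note = 6; eighth note = 2; dotted half = 12; eighth note = 2; half = 8; half note = 8; dotted half note = 12; eighth = 2; dotted eighth = 3; a full sixteenth-note quintuplet (5 notes) (five quintuplet sixteenths span one quarter) = 4.
Total: 4 + 2 + 6 + 2 + 12 + 2 + 8 + 8 + 12 + 2 + 3 + 4 = 65.
65 ÷ 2 = 32.5 beats.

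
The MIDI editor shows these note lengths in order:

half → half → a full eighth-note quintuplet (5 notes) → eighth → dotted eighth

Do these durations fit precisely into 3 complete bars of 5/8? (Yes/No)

No

One bar of 5/8 = 10 sixteenth notes, so 3 bars = 30.
Each duration in sixteenth notes: half = 8; half = 8; a full eighth-note quintuplet (5 notes) (five quintuplet eighths span one half) = 8; eighth = 2; dotted eighth = 3.
Sum: 8 + 8 + 8 + 2 + 3 = 29.
29 falls short of 30, so the answer is No.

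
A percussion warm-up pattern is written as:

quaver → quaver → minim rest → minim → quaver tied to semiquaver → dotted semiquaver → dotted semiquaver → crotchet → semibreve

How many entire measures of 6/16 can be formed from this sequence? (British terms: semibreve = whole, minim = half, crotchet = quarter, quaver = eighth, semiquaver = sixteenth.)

7

One bar of 6/16 = 12 thirty-second notes.
Each duration in thirty-second notes: quaver = 4; quaver = 4; minim rest = 16; minim = 16; quaver tied to semiquaver (quaver + semiquaver) = 6; dotted semiquaver = 3; dotted semiquaver = 3; crotchet = 8; semibreve = 32.
Total: 4 + 4 + 16 + 16 + 6 + 3 + 3 + 8 + 32 = 92.
92 ÷ 12 = 7 complete bars with 8 left over.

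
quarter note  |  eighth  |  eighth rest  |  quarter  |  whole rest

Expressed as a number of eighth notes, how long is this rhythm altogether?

Each duration in eighth notes: quarter note = 2; eighth = 1; eighth rest = 1; quarter = 2; whole rest = 8.
Total: 2 + 1 + 1 + 2 + 8 = 14 eighth notes.

14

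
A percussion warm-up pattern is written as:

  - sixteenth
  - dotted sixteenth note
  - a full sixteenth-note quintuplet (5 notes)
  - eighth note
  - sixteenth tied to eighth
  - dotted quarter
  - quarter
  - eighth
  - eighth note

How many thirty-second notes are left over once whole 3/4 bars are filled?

3

One bar of 3/4 = 24 thirty-second notes.
Working in thirty-second notes: sixteenth = 2; dotted sixteenth note = 3; a full sixteenth-note quintuplet (5 notes) (five quintuplet sixteenths span one quarter) = 8; eighth note = 4; sixteenth tied to eighth (sixteenth + eighth) = 6; dotted quarter = 12; quarter = 8; eighth = 4; eighth note = 4.
Sum: 2 + 3 + 8 + 4 + 6 + 12 + 8 + 4 + 4 = 51.
51 ÷ 24 = 2 complete bars with 3 thirty-second notes remaining.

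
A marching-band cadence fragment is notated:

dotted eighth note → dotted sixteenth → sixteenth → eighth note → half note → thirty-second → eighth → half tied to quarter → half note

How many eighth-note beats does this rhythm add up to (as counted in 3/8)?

One eighth-note beat = 4 thirty-second notes.
In thirty-second notes: dotted eighth note = 6; dotted sixteenth = 3; sixteenth = 2; eighth note = 4; half note = 16; thirty-second = 1; eighth = 4; half tied to quarter (half + quarter) = 24; half note = 16.
Adding: 6 + 3 + 2 + 4 + 16 + 1 + 4 + 24 + 16 = 76.
76 ÷ 4 = 19 beats.

19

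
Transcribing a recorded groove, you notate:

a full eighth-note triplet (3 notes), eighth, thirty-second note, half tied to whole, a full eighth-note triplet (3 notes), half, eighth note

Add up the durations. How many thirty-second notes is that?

89

In thirty-second notes: a full eighth-note triplet (3 notes) (three triplet eighths span one quarter) = 8; eighth = 4; thirty-second note = 1; half tied to whole (half + whole) = 48; a full eighth-note triplet (3 notes) (three triplet eighths span one quarter) = 8; half = 16; eighth note = 4.
Adding: 8 + 4 + 1 + 48 + 8 + 16 + 4 = 89 thirty-second notes.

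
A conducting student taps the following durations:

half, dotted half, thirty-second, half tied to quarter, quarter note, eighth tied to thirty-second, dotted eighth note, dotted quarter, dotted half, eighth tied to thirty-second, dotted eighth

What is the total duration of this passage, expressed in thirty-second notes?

Working in thirty-second notes: half = 16; dotted half = 24; thirty-second = 1; half tied to quarter (half + quarter) = 24; quarter note = 8; eighth tied to thirty-second (eighth + thirty-second) = 5; dotted eighth note = 6; dotted quarter = 12; dotted half = 24; eighth tied to thirty-second (eighth + thirty-second) = 5; dotted eighth = 6.
Sum: 16 + 24 + 1 + 24 + 8 + 5 + 6 + 12 + 24 + 5 + 6 = 131 thirty-second notes.

131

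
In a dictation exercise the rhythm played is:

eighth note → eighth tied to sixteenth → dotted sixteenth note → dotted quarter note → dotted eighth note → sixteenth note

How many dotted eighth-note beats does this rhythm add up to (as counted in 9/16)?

5.5

One dotted eighth-note beat = 6 thirty-second notes.
In thirty-second notes: eighth note = 4; eighth tied to sixteenth (eighth + sixteenth) = 6; dotted sixteenth note = 3; dotted quarter note = 12; dotted eighth note = 6; sixteenth note = 2.
Altogether 4 + 6 + 3 + 12 + 6 + 2 = 33.
33 ÷ 6 = 5.5 beats.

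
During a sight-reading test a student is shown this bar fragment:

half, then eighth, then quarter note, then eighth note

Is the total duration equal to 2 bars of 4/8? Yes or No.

Yes

One bar of 4/8 = 4 eighth notes, so 2 bars = 8.
Each duration in eighth notes: half = 4; eighth = 1; quarter note = 2; eighth note = 1.
Adding: 4 + 1 + 2 + 1 = 8.
8 equals 8, so the answer is Yes.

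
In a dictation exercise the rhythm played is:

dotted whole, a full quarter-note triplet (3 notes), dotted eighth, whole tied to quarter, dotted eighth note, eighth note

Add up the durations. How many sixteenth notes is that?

Working in sixteenth notes: dotted whole = 24; a full quarter-note triplet (3 notes) (three triplet quarters span one half) = 8; dotted eighth = 3; whole tied to quarter (whole + quarter) = 20; dotted eighth note = 3; eighth note = 2.
Total: 24 + 8 + 3 + 20 + 3 + 2 = 60 sixteenth notes.

60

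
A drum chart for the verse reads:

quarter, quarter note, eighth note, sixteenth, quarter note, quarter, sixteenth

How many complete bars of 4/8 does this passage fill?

One bar of 4/8 = 8 sixteenth notes.
Convert each value to sixteenth notes: quarter = 4; quarter note = 4; eighth note = 2; sixteenth = 1; quarter note = 4; quarter = 4; sixteenth = 1.
Altogether 4 + 4 + 2 + 1 + 4 + 4 + 1 = 20.
20 ÷ 8 = 2 complete bars with 4 left over.

2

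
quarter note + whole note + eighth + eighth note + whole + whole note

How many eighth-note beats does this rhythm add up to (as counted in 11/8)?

One eighth-note beat = 2 sixteenth notes.
Each duration in sixteenth notes: quarter note = 4; whole note = 16; eighth = 2; eighth note = 2; whole = 16; whole note = 16.
Total: 4 + 16 + 2 + 2 + 16 + 16 = 56.
56 ÷ 2 = 28 beats.

28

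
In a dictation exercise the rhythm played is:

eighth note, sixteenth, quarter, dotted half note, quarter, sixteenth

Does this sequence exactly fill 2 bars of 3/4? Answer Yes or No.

Yes

One bar of 3/4 = 12 sixteenth notes, so 2 bars = 24.
Convert each value to sixteenth notes: eighth note = 2; sixteenth = 1; quarter = 4; dotted half note = 12; quarter = 4; sixteenth = 1.
Sum: 2 + 1 + 4 + 12 + 4 + 1 = 24.
24 equals 24, so the answer is Yes.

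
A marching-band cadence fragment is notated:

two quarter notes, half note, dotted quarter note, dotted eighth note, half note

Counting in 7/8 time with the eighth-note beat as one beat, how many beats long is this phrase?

One eighth-note beat = 2 sixteenth notes.
Working in sixteenth notes: quarter note = 4; quarter note = 4; half note = 8; dotted quarter note = 6; dotted eighth note = 3; half note = 8.
Sum: 4 + 4 + 8 + 6 + 3 + 8 = 33.
33 ÷ 2 = 16.5 beats.

16.5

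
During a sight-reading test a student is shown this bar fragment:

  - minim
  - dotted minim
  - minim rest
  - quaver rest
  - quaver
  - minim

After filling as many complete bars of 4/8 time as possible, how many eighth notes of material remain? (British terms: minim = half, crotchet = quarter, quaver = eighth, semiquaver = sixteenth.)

0

One bar of 4/8 = 4 eighth notes.
Express everything in eighth notes: minim = 4; dotted minim = 6; minim rest = 4; quaver rest = 1; quaver = 1; minim = 4.
Total: 4 + 6 + 4 + 1 + 1 + 4 = 20.
20 ÷ 4 = 5 complete bars with 0 eighth notes remaining.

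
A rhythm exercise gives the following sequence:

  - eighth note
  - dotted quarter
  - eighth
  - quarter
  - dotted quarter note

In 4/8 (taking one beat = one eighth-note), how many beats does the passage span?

One eighth-note beat = 2 sixteenth notes.
In sixteenth notes: eighth note = 2; dotted quarter = 6; eighth = 2; quarter = 4; dotted quarter note = 6.
Altogether 2 + 6 + 2 + 4 + 6 = 20.
20 ÷ 2 = 10 beats.

10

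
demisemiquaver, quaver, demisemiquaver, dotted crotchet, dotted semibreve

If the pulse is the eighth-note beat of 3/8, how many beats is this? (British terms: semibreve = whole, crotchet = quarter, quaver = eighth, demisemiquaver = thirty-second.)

16.5

One eighth-note beat = 4 thirty-second notes.
In thirty-second notes: demisemiquaver = 1; quaver = 4; demisemiquaver = 1; dotted crotchet = 12; dotted semibreve = 48.
Total: 1 + 4 + 1 + 12 + 48 = 66.
66 ÷ 4 = 16.5 beats.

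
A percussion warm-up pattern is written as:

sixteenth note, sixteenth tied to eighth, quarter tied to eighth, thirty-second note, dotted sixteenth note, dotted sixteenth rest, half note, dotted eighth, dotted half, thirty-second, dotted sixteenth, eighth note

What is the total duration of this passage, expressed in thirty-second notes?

Convert each value to thirty-second notes: sixteenth note = 2; sixteenth tied to eighth (sixteenth + eighth) = 6; quarter tied to eighth (quarter + eighth) = 12; thirty-second note = 1; dotted sixteenth note = 3; dotted sixteenth rest = 3; half note = 16; dotted eighth = 6; dotted half = 24; thirty-second = 1; dotted sixteenth = 3; eighth note = 4.
Altogether 2 + 6 + 12 + 1 + 3 + 3 + 16 + 6 + 24 + 1 + 3 + 4 = 81 thirty-second notes.

81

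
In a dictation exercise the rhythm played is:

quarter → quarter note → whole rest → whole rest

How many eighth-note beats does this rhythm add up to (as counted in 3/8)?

One eighth-note beat = 2 sixteenth notes.
Convert each value to sixteenth notes: quarter = 4; quarter note = 4; whole rest = 16; whole rest = 16.
Sum: 4 + 4 + 16 + 16 = 40.
40 ÷ 2 = 20 beats.

20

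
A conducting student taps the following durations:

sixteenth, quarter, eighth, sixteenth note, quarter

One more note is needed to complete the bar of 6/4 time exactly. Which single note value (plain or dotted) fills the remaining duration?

dotted half note

The bar of 6/4 = 24 sixteenth notes.
Each duration in sixteenth notes: sixteenth = 1; quarter = 4; eighth = 2; sixteenth note = 1; quarter = 4.
Altogether 1 + 4 + 2 + 1 + 4 = 12.
Remaining: 24 − 12 = 12 sixteenth notes, which is a dotted half note.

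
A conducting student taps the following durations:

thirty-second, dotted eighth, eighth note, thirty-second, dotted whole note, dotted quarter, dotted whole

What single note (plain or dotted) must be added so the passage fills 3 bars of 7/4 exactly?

3 bars of 7/4 = 168 thirty-second notes.
Convert each value to thirty-second notes: thirty-second = 1; dotted eighth = 6; eighth note = 4; thirty-second = 1; dotted whole note = 48; dotted quarter = 12; dotted whole = 48.
Sum: 1 + 6 + 4 + 1 + 48 + 12 + 48 = 120.
Remaining: 168 − 120 = 48 thirty-second notes, which is a dotted whole note.

dotted whole note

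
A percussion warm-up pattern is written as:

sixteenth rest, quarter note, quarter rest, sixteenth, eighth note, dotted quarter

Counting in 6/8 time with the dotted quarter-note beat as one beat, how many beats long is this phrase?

3

One dotted quarter-note beat = 6 sixteenth notes.
Each duration in sixteenth notes: sixteenth rest = 1; quarter note = 4; quarter rest = 4; sixteenth = 1; eighth note = 2; dotted quarter = 6.
Total: 1 + 4 + 4 + 1 + 2 + 6 = 18.
18 ÷ 6 = 3 beats.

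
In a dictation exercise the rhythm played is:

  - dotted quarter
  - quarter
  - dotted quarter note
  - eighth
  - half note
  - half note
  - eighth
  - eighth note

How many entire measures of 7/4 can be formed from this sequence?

1

One bar of 7/4 = 14 eighth notes.
Convert each value to eighth notes: dotted quarter = 3; quarter = 2; dotted quarter note = 3; eighth = 1; half note = 4; half note = 4; eighth = 1; eighth note = 1.
Altogether 3 + 2 + 3 + 1 + 4 + 4 + 1 + 1 = 19.
19 ÷ 14 = 1 complete bar with 5 left over.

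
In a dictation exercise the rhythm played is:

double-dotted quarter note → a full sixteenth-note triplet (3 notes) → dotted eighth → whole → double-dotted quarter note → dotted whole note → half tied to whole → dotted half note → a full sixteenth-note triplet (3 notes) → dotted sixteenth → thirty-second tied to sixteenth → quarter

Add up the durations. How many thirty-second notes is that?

Each duration in thirty-second notes: double-dotted quarter note = 14; a full sixteenth-note triplet (3 notes) (three triplet sixteenths span one eighth) = 4; dotted eighth = 6; whole = 32; double-dotted quarter note = 14; dotted whole note = 48; half tied to whole (half + whole) = 48; dotted half note = 24; a full sixteenth-note triplet (3 notes) (three triplet sixteenths span one eighth) = 4; dotted sixteenth = 3; thirty-second tied to sixteenth (thirty-second + sixteenth) = 3; quarter = 8.
Adding: 14 + 4 + 6 + 32 + 14 + 48 + 48 + 24 + 4 + 3 + 3 + 8 = 208 thirty-second notes.

208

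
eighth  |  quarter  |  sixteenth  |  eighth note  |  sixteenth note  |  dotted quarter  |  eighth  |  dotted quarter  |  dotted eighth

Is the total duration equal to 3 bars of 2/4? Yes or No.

No

One bar of 2/4 = 8 sixteenth notes, so 3 bars = 24.
Convert each value to sixteenth notes: eighth = 2; quarter = 4; sixteenth = 1; eighth note = 2; sixteenth note = 1; dotted quarter = 6; eighth = 2; dotted quarter = 6; dotted eighth = 3.
Total: 2 + 4 + 1 + 2 + 1 + 6 + 2 + 6 + 3 = 27.
27 exceeds 24, so the answer is No.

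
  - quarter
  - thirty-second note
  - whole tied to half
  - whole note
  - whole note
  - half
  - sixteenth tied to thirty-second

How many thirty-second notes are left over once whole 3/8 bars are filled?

8

One bar of 3/8 = 12 thirty-second notes.
Working in thirty-second notes: quarter = 8; thirty-second note = 1; whole tied to half (whole + half) = 48; whole note = 32; whole note = 32; half = 16; sixteenth tied to thirty-second (sixteenth + thirty-second) = 3.
Total: 8 + 1 + 48 + 32 + 32 + 16 + 3 = 140.
140 ÷ 12 = 11 complete bars with 8 thirty-second notes remaining.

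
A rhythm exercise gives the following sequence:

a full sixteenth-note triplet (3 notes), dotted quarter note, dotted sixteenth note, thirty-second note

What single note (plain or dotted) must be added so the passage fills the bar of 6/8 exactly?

The bar of 6/8 = 24 thirty-second notes.
Each duration in thirty-second notes: a full sixteenth-note triplet (3 notes) (three triplet sixteenths span one eighth) = 4; dotted quarter note = 12; dotted sixteenth note = 3; thirty-second note = 1.
Total: 4 + 12 + 3 + 1 = 20.
Remaining: 24 − 20 = 4 thirty-second notes, which is a eighth note.

eighth note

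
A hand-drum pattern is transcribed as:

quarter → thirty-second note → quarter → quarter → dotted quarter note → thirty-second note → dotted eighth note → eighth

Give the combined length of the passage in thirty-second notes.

48

Working in thirty-second notes: quarter = 8; thirty-second note = 1; quarter = 8; quarter = 8; dotted quarter note = 12; thirty-second note = 1; dotted eighth note = 6; eighth = 4.
Total: 8 + 1 + 8 + 8 + 12 + 1 + 6 + 4 = 48 thirty-second notes.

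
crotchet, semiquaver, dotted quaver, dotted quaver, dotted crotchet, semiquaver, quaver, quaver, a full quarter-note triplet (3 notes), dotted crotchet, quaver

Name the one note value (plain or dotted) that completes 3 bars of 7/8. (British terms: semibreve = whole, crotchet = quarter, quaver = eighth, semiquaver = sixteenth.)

quarter note

3 bars of 7/8 = 42 sixteenth notes.
In sixteenth notes: crotchet = 4; semiquaver = 1; dotted quaver = 3; dotted quaver = 3; dotted crotchet = 6; semiquaver = 1; quaver = 2; quaver = 2; a full quarter-note triplet (3 notes) (three triplet quarters span one half) = 8; dotted crotchet = 6; quaver = 2.
Adding: 4 + 1 + 3 + 3 + 6 + 1 + 2 + 2 + 8 + 6 + 2 = 38.
Remaining: 42 − 38 = 4 sixteenth notes, which is a quarter note.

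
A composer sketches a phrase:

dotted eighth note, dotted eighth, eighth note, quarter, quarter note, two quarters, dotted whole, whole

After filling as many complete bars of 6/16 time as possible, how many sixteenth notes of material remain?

4

One bar of 6/16 = 6 sixteenth notes.
Express everything in sixteenth notes: dotted eighth note = 3; dotted eighth = 3; eighth note = 2; quarter = 4; quarter note = 4; quarter = 4; quarter = 4; dotted whole = 24; whole = 16.
Adding: 3 + 3 + 2 + 4 + 4 + 4 + 4 + 24 + 16 = 64.
64 ÷ 6 = 10 complete bars with 4 sixteenth notes remaining.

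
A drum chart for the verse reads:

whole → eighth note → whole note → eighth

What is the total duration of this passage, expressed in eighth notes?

Convert each value to eighth notes: whole = 8; eighth note = 1; whole note = 8; eighth = 1.
Altogether 8 + 1 + 8 + 1 = 18 eighth notes.

18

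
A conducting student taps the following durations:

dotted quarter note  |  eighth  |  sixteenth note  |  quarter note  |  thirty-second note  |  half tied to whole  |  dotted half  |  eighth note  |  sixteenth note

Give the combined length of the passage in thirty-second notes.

105

Convert each value to thirty-second notes: dotted quarter note = 12; eighth = 4; sixteenth note = 2; quarter note = 8; thirty-second note = 1; half tied to whole (half + whole) = 48; dotted half = 24; eighth note = 4; sixteenth note = 2.
Total: 12 + 4 + 2 + 8 + 1 + 48 + 24 + 4 + 2 = 105 thirty-second notes.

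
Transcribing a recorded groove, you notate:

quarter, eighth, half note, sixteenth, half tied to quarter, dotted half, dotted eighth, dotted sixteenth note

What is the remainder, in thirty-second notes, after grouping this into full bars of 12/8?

39

One bar of 12/8 = 48 thirty-second notes.
Each duration in thirty-second notes: quarter = 8; eighth = 4; half note = 16; sixteenth = 2; half tied to quarter (half + quarter) = 24; dotted half = 24; dotted eighth = 6; dotted sixteenth note = 3.
Total: 8 + 4 + 16 + 2 + 24 + 24 + 6 + 3 = 87.
87 ÷ 48 = 1 complete bar with 39 thirty-second notes remaining.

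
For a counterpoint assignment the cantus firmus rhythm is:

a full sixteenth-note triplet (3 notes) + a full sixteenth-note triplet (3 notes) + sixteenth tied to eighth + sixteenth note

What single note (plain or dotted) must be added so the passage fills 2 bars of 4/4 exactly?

2 bars of 4/4 = 32 sixteenth notes.
Working in sixteenth notes: a full sixteenth-note triplet (3 notes) (three triplet sixteenths span one eighth) = 2; a full sixteenth-note triplet (3 notes) (three triplet sixteenths span one eighth) = 2; sixteenth tied to eighth (sixteenth + eighth) = 3; sixteenth note = 1.
Sum: 2 + 2 + 3 + 1 = 8.
Remaining: 32 − 8 = 24 sixteenth notes, which is a dotted whole note.

dotted whole note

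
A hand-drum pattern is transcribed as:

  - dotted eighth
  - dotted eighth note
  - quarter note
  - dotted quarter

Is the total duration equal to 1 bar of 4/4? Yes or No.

One bar of 4/4 = 16 sixteenth notes.
Working in sixteenth notes: dotted eighth = 3; dotted eighth note = 3; quarter note = 4; dotted quarter = 6.
Total: 3 + 3 + 4 + 6 = 16.
16 equals 16, so the answer is Yes.

Yes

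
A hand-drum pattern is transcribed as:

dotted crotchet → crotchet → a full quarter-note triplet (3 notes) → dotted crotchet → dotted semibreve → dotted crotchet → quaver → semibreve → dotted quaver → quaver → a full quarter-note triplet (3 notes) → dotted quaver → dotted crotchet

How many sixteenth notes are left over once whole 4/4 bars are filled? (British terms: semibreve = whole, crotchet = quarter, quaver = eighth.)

14

One bar of 4/4 = 16 sixteenth notes.
Working in sixteenth notes: dotted crotchet = 6; crotchet = 4; a full quarter-note triplet (3 notes) (three triplet quarters span one half) = 8; dotted crotchet = 6; dotted semibreve = 24; dotted crotchet = 6; quaver = 2; semibreve = 16; dotted quaver = 3; quaver = 2; a full quarter-note triplet (3 notes) (three triplet quarters span one half) = 8; dotted quaver = 3; dotted crotchet = 6.
Total: 6 + 4 + 8 + 6 + 24 + 6 + 2 + 16 + 3 + 2 + 8 + 3 + 6 = 94.
94 ÷ 16 = 5 complete bars with 14 sixteenth notes remaining.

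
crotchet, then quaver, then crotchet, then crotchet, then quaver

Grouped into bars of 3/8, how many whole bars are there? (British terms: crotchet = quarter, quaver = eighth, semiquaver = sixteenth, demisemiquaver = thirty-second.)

One bar of 3/8 = 3 eighth notes.
Working in eighth notes: crotchet = 2; quaver = 1; crotchet = 2; crotchet = 2; quaver = 1.
Adding: 2 + 1 + 2 + 2 + 1 = 8.
8 ÷ 3 = 2 complete bars with 2 left over.

2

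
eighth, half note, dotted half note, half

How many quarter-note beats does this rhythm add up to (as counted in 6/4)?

One quarter-note beat = 2 eighth notes.
Working in eighth notes: eighth = 1; half note = 4; dotted half note = 6; half = 4.
Total: 1 + 4 + 6 + 4 = 15.
15 ÷ 2 = 7.5 beats.

7.5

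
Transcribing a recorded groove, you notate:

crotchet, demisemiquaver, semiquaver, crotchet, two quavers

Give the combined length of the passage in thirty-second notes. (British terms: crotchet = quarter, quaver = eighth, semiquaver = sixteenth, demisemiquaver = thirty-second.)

In thirty-second notes: crotchet = 8; demisemiquaver = 1; semiquaver = 2; crotchet = 8; quaver = 4; quaver = 4.
Adding: 8 + 1 + 2 + 8 + 4 + 4 = 27 thirty-second notes.

27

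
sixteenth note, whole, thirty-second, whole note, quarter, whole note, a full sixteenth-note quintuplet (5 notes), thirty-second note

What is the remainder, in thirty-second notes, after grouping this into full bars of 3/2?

20

One bar of 3/2 = 48 thirty-second notes.
Express everything in thirty-second notes: sixteenth note = 2; whole = 32; thirty-second = 1; whole note = 32; quarter = 8; whole note = 32; a full sixteenth-note quintuplet (5 notes) (five quintuplet sixteenths span one quarter) = 8; thirty-second note = 1.
Total: 2 + 32 + 1 + 32 + 8 + 32 + 8 + 1 = 116.
116 ÷ 48 = 2 complete bars with 20 thirty-second notes remaining.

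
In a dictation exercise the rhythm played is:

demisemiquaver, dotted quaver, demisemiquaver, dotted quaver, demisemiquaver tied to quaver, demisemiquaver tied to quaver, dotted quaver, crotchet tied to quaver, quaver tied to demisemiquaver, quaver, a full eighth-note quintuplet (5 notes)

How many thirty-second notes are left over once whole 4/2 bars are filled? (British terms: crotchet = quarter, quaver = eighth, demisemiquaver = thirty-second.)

3

One bar of 4/2 = 64 thirty-second notes.
Convert each value to thirty-second notes: demisemiquaver = 1; dotted quaver = 6; demisemiquaver = 1; dotted quaver = 6; demisemiquaver tied to quaver (demisemiquaver + quaver) = 5; demisemiquaver tied to quaver (demisemiquaver + quaver) = 5; dotted quaver = 6; crotchet tied to quaver (crotchet + quaver) = 12; quaver tied to demisemiquaver (quaver + demisemiquaver) = 5; quaver = 4; a full eighth-note quintuplet (5 notes) (five quintuplet eighths span one half) = 16.
Altogether 1 + 6 + 1 + 6 + 5 + 5 + 6 + 12 + 5 + 4 + 16 = 67.
67 ÷ 64 = 1 complete bar with 3 thirty-second notes remaining.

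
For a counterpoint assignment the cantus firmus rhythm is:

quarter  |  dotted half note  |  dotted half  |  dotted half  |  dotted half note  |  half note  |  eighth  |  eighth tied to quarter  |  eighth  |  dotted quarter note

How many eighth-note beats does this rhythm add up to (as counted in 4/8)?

38

One eighth-note beat = 2 sixteenth notes.
In sixteenth notes: quarter = 4; dotted half note = 12; dotted half = 12; dotted half = 12; dotted half note = 12; half note = 8; eighth = 2; eighth tied to quarter (eighth + quarter) = 6; eighth = 2; dotted quarter note = 6.
Adding: 4 + 12 + 12 + 12 + 12 + 8 + 2 + 6 + 2 + 6 = 76.
76 ÷ 2 = 38 beats.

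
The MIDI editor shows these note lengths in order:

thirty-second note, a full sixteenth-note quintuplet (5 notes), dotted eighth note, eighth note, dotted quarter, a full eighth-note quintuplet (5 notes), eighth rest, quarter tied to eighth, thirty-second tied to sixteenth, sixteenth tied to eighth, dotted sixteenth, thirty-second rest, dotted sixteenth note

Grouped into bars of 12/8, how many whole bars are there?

1

One bar of 12/8 = 48 thirty-second notes.
Convert each value to thirty-second notes: thirty-second note = 1; a full sixteenth-note quintuplet (5 notes) (five quintuplet sixteenths span one quarter) = 8; dotted eighth note = 6; eighth note = 4; dotted quarter = 12; a full eighth-note quintuplet (5 notes) (five quintuplet eighths span one half) = 16; eighth rest = 4; quarter tied to eighth (quarter + eighth) = 12; thirty-second tied to sixteenth (thirty-second + sixteenth) = 3; sixteenth tied to eighth (sixteenth + eighth) = 6; dotted sixteenth = 3; thirty-second rest = 1; dotted sixteenth note = 3.
Altogether 1 + 8 + 6 + 4 + 12 + 16 + 4 + 12 + 3 + 6 + 3 + 1 + 3 = 79.
79 ÷ 48 = 1 complete bar with 31 left over.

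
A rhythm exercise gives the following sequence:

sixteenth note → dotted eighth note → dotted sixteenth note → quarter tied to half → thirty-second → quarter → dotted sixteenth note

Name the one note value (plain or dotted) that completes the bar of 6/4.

The bar of 6/4 = 48 thirty-second notes.
Working in thirty-second notes: sixteenth note = 2; dotted eighth note = 6; dotted sixteenth note = 3; quarter tied to half (quarter + half) = 24; thirty-second = 1; quarter = 8; dotted sixteenth note = 3.
Adding: 2 + 6 + 3 + 24 + 1 + 8 + 3 = 47.
Remaining: 48 − 47 = 1 thirty-second note, which is a thirty-second note.

thirty-second note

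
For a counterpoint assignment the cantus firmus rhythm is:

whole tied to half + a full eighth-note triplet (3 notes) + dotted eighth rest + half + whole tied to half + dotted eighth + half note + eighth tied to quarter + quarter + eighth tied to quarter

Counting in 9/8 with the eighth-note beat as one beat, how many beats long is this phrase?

One eighth-note beat = 2 sixteenth notes.
Each duration in sixteenth notes: whole tied to half (whole + half) = 24; a full eighth-note triplet (3 notes) (three triplet eighths span one quarter) = 4; dotted eighth rest = 3; half = 8; whole tied to half (whole + half) = 24; dotted eighth = 3; half note = 8; eighth tied to quarter (eighth + quarter) = 6; quarter = 4; eighth tied to quarter (eighth + quarter) = 6.
Adding: 24 + 4 + 3 + 8 + 24 + 3 + 8 + 6 + 4 + 6 = 90.
90 ÷ 2 = 45 beats.

45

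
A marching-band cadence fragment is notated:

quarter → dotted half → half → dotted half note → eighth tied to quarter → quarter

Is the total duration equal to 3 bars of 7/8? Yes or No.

No

One bar of 7/8 = 7 eighth notes, so 3 bars = 21.
In eighth notes: quarter = 2; dotted half = 6; half = 4; dotted half note = 6; eighth tied to quarter (eighth + quarter) = 3; quarter = 2.
Sum: 2 + 6 + 4 + 6 + 3 + 2 = 23.
23 exceeds 21, so the answer is No.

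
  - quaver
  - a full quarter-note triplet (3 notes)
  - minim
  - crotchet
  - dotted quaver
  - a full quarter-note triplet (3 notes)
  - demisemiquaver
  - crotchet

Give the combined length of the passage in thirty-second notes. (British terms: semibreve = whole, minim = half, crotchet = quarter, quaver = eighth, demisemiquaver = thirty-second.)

75

Express everything in thirty-second notes: quaver = 4; a full quarter-note triplet (3 notes) (three triplet quarters span one half) = 16; minim = 16; crotchet = 8; dotted quaver = 6; a full quarter-note triplet (3 notes) (three triplet quarters span one half) = 16; demisemiquaver = 1; crotchet = 8.
Sum: 4 + 16 + 16 + 8 + 6 + 16 + 1 + 8 = 75 thirty-second notes.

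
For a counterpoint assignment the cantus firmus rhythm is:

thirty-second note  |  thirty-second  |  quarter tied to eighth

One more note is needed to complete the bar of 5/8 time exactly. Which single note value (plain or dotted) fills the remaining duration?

The bar of 5/8 = 20 thirty-second notes.
In thirty-second notes: thirty-second note = 1; thirty-second = 1; quarter tied to eighth (quarter + eighth) = 12.
Total: 1 + 1 + 12 = 14.
Remaining: 20 − 14 = 6 thirty-second notes, which is a dotted eighth note.

dotted eighth note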